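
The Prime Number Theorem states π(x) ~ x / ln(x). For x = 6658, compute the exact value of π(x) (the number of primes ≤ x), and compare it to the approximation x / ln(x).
π(6658) = 857;  x/ln(x) ≈ 756.28;  relative error ≈ 11.75%.

Directly count primes up to 6658: π(6658) = 857. The PNT approximation gives 6658/ln(6658) ≈ 6658/8.80357 ≈ 756.28. Relative error (π(x) − x/ln(x)) / π(x) ≈ 11.75%; the approximation is known to undercount slightly (Li(x) is a better estimate).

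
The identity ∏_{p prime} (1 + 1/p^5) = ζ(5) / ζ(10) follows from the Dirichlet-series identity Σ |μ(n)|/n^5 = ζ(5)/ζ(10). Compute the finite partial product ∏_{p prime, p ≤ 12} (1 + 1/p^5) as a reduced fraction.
∏ = 651742119928/629159540625

The primes p ≤ 12 are [2, 3, 5, 7, 11]. For each, (1 + 1/p^5) = (p^5 + 1)/p^5. Multiplying these fractions over p ∈ [2, 3, 5, 7, 11] gives 651742119928/629159540625. (In the limit P → ∞ this tends to ζ(5)/ζ(10).)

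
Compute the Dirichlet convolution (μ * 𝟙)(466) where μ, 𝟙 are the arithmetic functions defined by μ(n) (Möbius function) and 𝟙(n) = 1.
(μ * 𝟙)(466) = 0

Divisors of 466: [1, 2, 233, 466]. For each d | 466:
  d = 1: μ(1) · 𝟙(466/1) = 1 · 1 = 1
  d = 2: μ(2) · 𝟙(466/2) = -1 · 1 = -1
  d = 233: μ(233) · 𝟙(466/233) = -1 · 1 = -1
  d = 466: μ(466) · 𝟙(466/466) = 1 · 1 = 1
Summing: (μ * 𝟙)(466) = 1 + -1 + -1 + 1 = 0.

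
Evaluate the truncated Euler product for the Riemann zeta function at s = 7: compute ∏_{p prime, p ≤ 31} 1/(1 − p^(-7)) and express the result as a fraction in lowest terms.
∏ = 37031956963631386906046525229438701635098769061332515193389940565625/36725327022248259763071767483224373757798563246158812707599806493184

The primes p ≤ 31 are [2, 3, 5, 7, 11, 13, 17, 19, 23, 29, 31]. For each prime, (1 − 1/p^7)^(-1) = p^7 / (p^7 − 1). The product is (1 − 1/2^7)^(-1), (1 − 1/3^7)^(-1), (1 − 1/5^7)^(-1), (1 − 1/7^7)^(-1), (1 − 1/11^7)^(-1), (1 − 1/13^7)^(-1), (1 − 1/17^7)^(-1), (1 − 1/19^7)^(-1), (1 − 1/23^7)^(-1), (1 − 1/29^7)^(-1), (1 − 1/31^7)^(-1) = ∏ p^7 / (p^7 − 1) = 37031956963631386906046525229438701635098769061332515193389940565625/36725327022248259763071767483224373757798563246158812707599806493184.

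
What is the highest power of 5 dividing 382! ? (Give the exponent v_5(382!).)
v_5(382!) = 94

Legendre's formula: v_p(n!) = Σ_{k ≥ 1} ⌊n / p^k⌋. For p = 5, n = 382, the terms are:
  ⌊382/5^1⌋ = ⌊382/5⌋ = 76
  ⌊382/5^2⌋ = ⌊382/25⌋ = 15
  ⌊382/5^3⌋ = ⌊382/125⌋ = 3
(the next term ⌊382/5^4⌋ = 0, terminating the sum). Summing: v_5(382!) = 76 + 15 + 3 = 94.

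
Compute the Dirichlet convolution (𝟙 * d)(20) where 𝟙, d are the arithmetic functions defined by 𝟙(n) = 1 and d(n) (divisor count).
(𝟙 * d)(20) = 18

Divisors of 20: [1, 2, 4, 5, 10, 20]. For each d | 20:
  d = 1: 𝟙(1) · d(20/1) = 1 · 6 = 6
  d = 2: 𝟙(2) · d(20/2) = 1 · 4 = 4
  d = 4: 𝟙(4) · d(20/4) = 1 · 2 = 2
  d = 5: 𝟙(5) · d(20/5) = 1 · 3 = 3
  d = 10: 𝟙(10) · d(20/10) = 1 · 2 = 2
  d = 20: 𝟙(20) · d(20/20) = 1 · 1 = 1
Summing: (𝟙 * d)(20) = 6 + 4 + 2 + 3 + 2 + 1 = 18.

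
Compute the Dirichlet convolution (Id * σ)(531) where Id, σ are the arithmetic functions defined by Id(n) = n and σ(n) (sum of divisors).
(Id * σ)(531) = 4046

Divisors of 531: [1, 3, 9, 59, 177, 531]. For each d | 531:
  d = 1: Id(1) · σ(531/1) = 1 · 780 = 780
  d = 3: Id(3) · σ(531/3) = 3 · 240 = 720
  d = 9: Id(9) · σ(531/9) = 9 · 60 = 540
  d = 59: Id(59) · σ(531/59) = 59 · 13 = 767
  d = 177: Id(177) · σ(531/177) = 177 · 4 = 708
  d = 531: Id(531) · σ(531/531) = 531 · 1 = 531
Summing: (Id * σ)(531) = 780 + 720 + 540 + 767 + 708 + 531 = 4046.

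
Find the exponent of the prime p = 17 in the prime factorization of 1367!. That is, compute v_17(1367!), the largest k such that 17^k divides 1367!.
v_17(1367!) = 84

Legendre's formula: v_p(n!) = Σ_{k ≥ 1} ⌊n / p^k⌋. For p = 17, n = 1367, the terms are:
  ⌊1367/17^1⌋ = ⌊1367/17⌋ = 80
  ⌊1367/17^2⌋ = ⌊1367/289⌋ = 4
(the next term ⌊1367/17^3⌋ = 0, terminating the sum). Summing: v_17(1367!) = 80 + 4 = 84.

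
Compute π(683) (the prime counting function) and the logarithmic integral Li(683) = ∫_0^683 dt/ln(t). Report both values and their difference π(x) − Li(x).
π(683) = 124;  Li(683) ≈ 130.49;  π(x) − Li(x) ≈ -6.49.

Direct count of primes ≤ 683 gives π(683) = 124. Numerical evaluation of the logarithmic integral gives Li(683) ≈ 130.49. The difference π(x) − Li(x) ≈ -6.49 is typically negative for small/moderate x (Li(x) overestimates), though Littlewood's theorem shows this sign changes infinitely often.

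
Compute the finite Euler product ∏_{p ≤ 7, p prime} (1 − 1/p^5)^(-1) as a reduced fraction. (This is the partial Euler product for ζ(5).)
∏ = 8508543750/8205616331

The primes p ≤ 7 are [2, 3, 5, 7]. For each prime, (1 − 1/p^5)^(-1) = p^5 / (p^5 − 1). The product is (1 − 1/2^5)^(-1), (1 − 1/3^5)^(-1), (1 − 1/5^5)^(-1), (1 − 1/7^5)^(-1) = ∏ p^5 / (p^5 − 1) = 8508543750/8205616331.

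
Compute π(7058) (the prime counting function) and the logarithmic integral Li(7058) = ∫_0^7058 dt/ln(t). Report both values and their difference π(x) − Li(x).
π(7058) = 907;  Li(7058) ≈ 920.88;  π(x) − Li(x) ≈ -13.88.

Direct count of primes ≤ 7058 gives π(7058) = 907. Numerical evaluation of the logarithmic integral gives Li(7058) ≈ 920.88. The difference π(x) − Li(x) ≈ -13.88 is typically negative for small/moderate x (Li(x) overestimates), though Littlewood's theorem shows this sign changes infinitely often.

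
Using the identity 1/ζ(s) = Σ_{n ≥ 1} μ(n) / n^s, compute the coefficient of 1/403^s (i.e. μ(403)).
μ(403) = 1

Factor n = 403 = 13 · 31. μ(n) = 0 if any exponent ≥ 2 (not squarefree); otherwise μ(n) = (−1)^{ω(n)} where ω(n) is the number of distinct prime factors. Applying: μ(403) = 1.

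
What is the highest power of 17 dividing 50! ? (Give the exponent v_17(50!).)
v_17(50!) = 2

Legendre's formula: v_p(n!) = Σ_{k ≥ 1} ⌊n / p^k⌋. For p = 17, n = 50, the terms are:
  ⌊50/17^1⌋ = ⌊50/17⌋ = 2
(the next term ⌊50/17^2⌋ = 0, terminating the sum). Summing: v_17(50!) = 2 = 2.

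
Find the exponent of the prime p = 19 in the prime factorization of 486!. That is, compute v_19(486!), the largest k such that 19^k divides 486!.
v_19(486!) = 26

Legendre's formula: v_p(n!) = Σ_{k ≥ 1} ⌊n / p^k⌋. For p = 19, n = 486, the terms are:
  ⌊486/19^1⌋ = ⌊486/19⌋ = 25
  ⌊486/19^2⌋ = ⌊486/361⌋ = 1
(the next term ⌊486/19^3⌋ = 0, terminating the sum). Summing: v_19(486!) = 25 + 1 = 26.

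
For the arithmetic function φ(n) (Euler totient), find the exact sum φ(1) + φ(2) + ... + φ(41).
Σ_{n ≤ 41} φ(n) = 530

Compute φ(n) for each 1 ≤ n ≤ 41: φ(1) = 1, φ(2) = 1, φ(3) = 2, φ(4) = 2, φ(5) = 4, φ(6) = 2, φ(7) = 6, φ(8) = 4, φ(9) = 6, φ(10) = 4, φ(11) = 10, φ(12) = 4, φ(13) = 12, φ(14) = 6, φ(15) = 8, φ(16) = 8, φ(17) = 16, φ(18) = 6, φ(19) = 18, φ(20) = 8, φ(21) = 12, φ(22) = 10, φ(23) = 22, φ(24) = 8, φ(25) = 20, φ(26) = 12, φ(27) = 18, φ(28) = 12, φ(29) = 28, φ(30) = 8, φ(31) = 30, φ(32) = 16, φ(33) = 20, φ(34) = 16, φ(35) = 24, φ(36) = 12, φ(37) = 36, φ(38) = 18, φ(39) = 24, φ(40) = 16, φ(41) = 40. Summing all 41 values: 530. (Average order: Σ_{n ≤ x} φ(n) ~ (3/π²) x². For x = 41, (3/π²)·41² ≈ 510.96.)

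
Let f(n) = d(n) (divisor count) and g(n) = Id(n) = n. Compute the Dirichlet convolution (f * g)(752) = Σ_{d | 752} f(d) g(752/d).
(d * Id)(752) = 2793

Divisors of 752: [1, 2, 4, 8, 16, 47, 94, 188, 376, 752]. For each d | 752:
  d = 1: d(1) · Id(752/1) = 1 · 752 = 752
  d = 2: d(2) · Id(752/2) = 2 · 376 = 752
  d = 4: d(4) · Id(752/4) = 3 · 188 = 564
  d = 8: d(8) · Id(752/8) = 4 · 94 = 376
  d = 16: d(16) · Id(752/16) = 5 · 47 = 235
  d = 47: d(47) · Id(752/47) = 2 · 16 = 32
  d = 94: d(94) · Id(752/94) = 4 · 8 = 32
  d = 188: d(188) · Id(752/188) = 6 · 4 = 24
  d = 376: d(376) · Id(752/376) = 8 · 2 = 16
  d = 752: d(752) · Id(752/752) = 10 · 1 = 10
Summing: (d * Id)(752) = 752 + 752 + 564 + 376 + 235 + 32 + 32 + 24 + 16 + 10 = 2793.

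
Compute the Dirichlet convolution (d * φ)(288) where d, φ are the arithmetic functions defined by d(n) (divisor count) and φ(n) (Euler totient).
(d * φ)(288) = 819

Divisors of 288: [1, 2, 3, 4, 6, 8, 9, 12, 16, 18, 24, 32, 36, 48, 72, 96, 144, 288]. For each d | 288:
  d = 1: d(1) · φ(288/1) = 1 · 96 = 96
  d = 2: d(2) · φ(288/2) = 2 · 48 = 96
  d = 3: d(3) · φ(288/3) = 2 · 32 = 64
  d = 4: d(4) · φ(288/4) = 3 · 24 = 72
  d = 6: d(6) · φ(288/6) = 4 · 16 = 64
  d = 8: d(8) · φ(288/8) = 4 · 12 = 48
  d = 9: d(9) · φ(288/9) = 3 · 16 = 48
  d = 12: d(12) · φ(288/12) = 6 · 8 = 48
  d = 16: d(16) · φ(288/16) = 5 · 6 = 30
  d = 18: d(18) · φ(288/18) = 6 · 8 = 48
  d = 24: d(24) · φ(288/24) = 8 · 4 = 32
  d = 32: d(32) · φ(288/32) = 6 · 6 = 36
  d = 36: d(36) · φ(288/36) = 9 · 4 = 36
  d = 48: d(48) · φ(288/48) = 10 · 2 = 20
  d = 72: d(72) · φ(288/72) = 12 · 2 = 24
  d = 96: d(96) · φ(288/96) = 12 · 2 = 24
  d = 144: d(144) · φ(288/144) = 15 · 1 = 15
  d = 288: d(288) · φ(288/288) = 18 · 1 = 18
Summing: (d * φ)(288) = 96 + 96 + 64 + 72 + 64 + 48 + 48 + 48 + 30 + 48 + 32 + 36 + 36 + 20 + 24 + 24 + 15 + 18 = 819.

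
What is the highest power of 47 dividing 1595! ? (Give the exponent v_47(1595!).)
v_47(1595!) = 33

Legendre's formula: v_p(n!) = Σ_{k ≥ 1} ⌊n / p^k⌋. For p = 47, n = 1595, the terms are:
  ⌊1595/47^1⌋ = ⌊1595/47⌋ = 33
(the next term ⌊1595/47^2⌋ = 0, terminating the sum). Summing: v_47(1595!) = 33 = 33.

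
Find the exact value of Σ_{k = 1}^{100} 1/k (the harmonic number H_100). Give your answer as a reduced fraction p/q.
H_100 = 14466636279520351160221518043104131447711/2788815009188499086581352357412492142272

Direct summation: H_100 = 1 + 1/2 + ... + 1/100. The least common denominator is lcm(1, ..., 100) = 69720375229712477164533808935312303556800; over this denominator the numerator is 69720375229712477164533808935312303556800 + 34860187614856238582266904467656151778400 + 23240125076570825721511269645104101185600 + 17430093807428119291133452233828075889200 + 13944075045942495432906761787062460711360 + 11620062538285412860755634822552050592800 + 9960053604244639594933401276473186222400 + 8715046903714059645566726116914037944600 + 7746708358856941907170423215034700395200 + 6972037522971247716453380893531230355680 + 6338215929973861560412164448664754868800 + 5810031269142706430377817411276025296400 + 5363105786900959781887216071947100273600 + 4980026802122319797466700638236593111200 + 4648025015314165144302253929020820237120 + 4357523451857029822783363058457018972300 + 4101198542924263362619635819724253150400 + 3873354179428470953585211607517350197600 + 3669493433142761956028095207121700187200 + 3486018761485623858226690446765615177840 + 3320017868081546531644467092157728740800 + 3169107964986930780206082224332377434400 + 3031320662161412050631904736317926241600 + 2905015634571353215188908705638012648200 + 2788815009188499086581352357412492142272 + 2681552893450479890943608035973550136800 + 2582236119618980635723474405011566798400 + 2490013401061159898733350319118296555600 + 2404150869990085419466683066734907019200 + 2324012507657082572151126964510410118560 + 2249044362248789585952703514042332372800 + 2178761725928514911391681529228509486150 + 2112738643324620520137388149554918289600 + 2050599271462131681309817909862126575200 + 1992010720848927918986680255294637244480 + 1936677089714235476792605803758675098800 + 1884334465667904788230643484738170366400 + 1834746716571380978014047603560850093600 + 1787701928966986593962405357315700091200 + 1743009380742811929113345223382807588920 + 1700496956822255540598385583788104964800 + 1660008934040773265822233546078864370400 + 1621404075109592492198460672914239617600 + 1584553982493465390103041112166188717200 + 1549341671771388381434084643006940079040 + 1515660331080706025315952368158963120800 + 1483412238930052705628378913517283054400 + 1452507817285676607594454352819006324100 + 1422864800606377084990485896639026603200 + 1394407504594249543290676178706246071136 + 1367066180974754454206545273241417716800 + 1340776446725239945471804017986775068400 + 1315478777919103342727052998779477425600 + 1291118059809490317861737202505783399200 + 1267643185994772312082432889732950973760 + 1245006700530579949366675159559148277800 + 1223164477714253985342698402373900062400 + 1202075434995042709733341533367453509600 + 1181701275079872494314132354835801755200 + 1162006253828541286075563482255205059280 + 1142956970978893068271046048119873828800 + 1124522181124394792976351757021166186400 + 1106672622693848843881489030719242913600 + 1089380862964257455695840764614254743075 + 1072621157380191956377443214389420054720 + 1056369321662310260068694074777459144800 + 1040602615368842942754235954258392590400 + 1025299635731065840654908954931063287600 + 1010440220720470683543968245439308747200 + 996005360424463959493340127647318622240 + 981977115911443340345546604722708500800 + 968338544857117738396302901879337549400 + 955073633283732563897723410072771281600 + 942167232833952394115321742369085183200 + 929605003062833028860450785804164047424 + 917373358285690489007023801780425046800 + 905459418567694508630309206952107838400 + 893850964483493296981202678657850045600 + 882536395312816166639668467535598779200 + 871504690371405964556672611691403794460 + 860745373206326878574491468337188932800 + 850248478411127770299192791894052482400 + 840004520839909363428118179943521729600 + 830004467020386632911116773039432185200 + 820239708584852672523927163944850630080 + 810702037554796246099230336457119808800 + 801383623330028473155561022244969006400 + 792276991246732695051520556083094358600 + 783375002581039069264424819497891051200 + 774670835885694190717042321503470039520 + 766157969557279968841030867421014324800 + 757830165540353012657976184079481560400 + 749681454082929861984234504680777457600 + 741706119465026352814189456758641527200 + 733898686628552391205619041424340037440 + 726253908642838303797227176409503162050 + 718766754945489455304472257065075294400 + 711432400303188542495242948319513301600 + 704246214441540173379129383184972763200 + 697203752297124771645338089353123035568 = 361665906988008779005537951077603286192775, so H_100 = 361665906988008779005537951077603286192775/69720375229712477164533808935312303556800; reducing by gcd(361665906988008779005537951077603286192775, 69720375229712477164533808935312303556800) = 25 gives 14466636279520351160221518043104131447711/2788815009188499086581352357412492142272 ≈ 5.18738. (The PNT-adjacent estimate ln(100) + γ ≈ 5.18239 matches within O(1/n).)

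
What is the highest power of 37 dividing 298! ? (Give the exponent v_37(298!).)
v_37(298!) = 8

Legendre's formula: v_p(n!) = Σ_{k ≥ 1} ⌊n / p^k⌋. For p = 37, n = 298, the terms are:
  ⌊298/37^1⌋ = ⌊298/37⌋ = 8
(the next term ⌊298/37^2⌋ = 0, terminating the sum). Summing: v_37(298!) = 8 = 8.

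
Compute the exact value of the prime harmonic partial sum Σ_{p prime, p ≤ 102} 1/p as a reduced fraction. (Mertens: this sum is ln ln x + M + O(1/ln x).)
Σ 1/p = 422113843906354093775418512493046577809/232862364358497360900063316880507363070

π(102) = 26, so the primes ≤ 102 are [2, 3, 5, 7, 11, 13, 17, 19, 23, 29, 31, 37, 41, 43, 47, 53, 59, 61, 67, 71, 73, 79, 83, 89, 97, 101]. Summing 1/p over these primes: 422113843906354093775418512493046577809/232862364358497360900063316880507363070 ≈ 1.8127. Mertens estimate ln ln(102) + 0.2615 ≈ 1.7930.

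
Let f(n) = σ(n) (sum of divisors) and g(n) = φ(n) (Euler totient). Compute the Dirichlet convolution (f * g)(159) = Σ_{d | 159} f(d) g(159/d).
(σ * φ)(159) = 636

Divisors of 159: [1, 3, 53, 159]. For each d | 159:
  d = 1: σ(1) · φ(159/1) = 1 · 104 = 104
  d = 3: σ(3) · φ(159/3) = 4 · 52 = 208
  d = 53: σ(53) · φ(159/53) = 54 · 2 = 108
  d = 159: σ(159) · φ(159/159) = 216 · 1 = 216
Summing: (σ * φ)(159) = 104 + 208 + 108 + 216 = 636.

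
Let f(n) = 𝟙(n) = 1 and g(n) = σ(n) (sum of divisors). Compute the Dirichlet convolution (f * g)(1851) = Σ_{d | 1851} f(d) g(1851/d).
(𝟙 * σ)(1851) = 3095

Divisors of 1851: [1, 3, 617, 1851]. For each d | 1851:
  d = 1: 𝟙(1) · σ(1851/1) = 1 · 2472 = 2472
  d = 3: 𝟙(3) · σ(1851/3) = 1 · 618 = 618
  d = 617: 𝟙(617) · σ(1851/617) = 1 · 4 = 4
  d = 1851: 𝟙(1851) · σ(1851/1851) = 1 · 1 = 1
Summing: (𝟙 * σ)(1851) = 2472 + 618 + 4 + 1 = 3095.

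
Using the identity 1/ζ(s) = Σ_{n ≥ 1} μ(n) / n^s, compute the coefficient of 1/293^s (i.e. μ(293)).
μ(293) = -1

Factor n = 293 = 293. μ(n) = 0 if any exponent ≥ 2 (not squarefree); otherwise μ(n) = (−1)^{ω(n)} where ω(n) is the number of distinct prime factors. Applying: μ(293) = -1.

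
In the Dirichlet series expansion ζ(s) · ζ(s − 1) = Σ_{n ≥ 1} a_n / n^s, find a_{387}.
σ(387) = 572

In the product (Σ m^0/m^s)(Σ k / k^s) = Σ (Σ_{d | n} d) / n^s, the coefficient of 1/n^s is σ(n) = Σ_{d | n} d. For n = 387, divisors are [1, 3, 9, 43, 129, 387]; summing: σ(387) = 572.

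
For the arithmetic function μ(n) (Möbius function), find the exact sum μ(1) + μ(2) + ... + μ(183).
Σ_{n ≤ 183} μ(n) = -4

Compute μ(n) for each 1 ≤ n ≤ 183: μ(1) = 1, μ(2) = -1, μ(3) = -1, μ(4) = 0, μ(5) = -1, μ(6) = 1, μ(7) = -1, μ(8) = 0, μ(9) = 0, μ(10) = 1, μ(11) = -1, μ(12) = 0, μ(13) = -1, μ(14) = 1, μ(15) = 1, μ(16) = 0, μ(17) = -1, μ(18) = 0, μ(19) = -1, μ(20) = 0, μ(21) = 1, μ(22) = 1, μ(23) = -1, μ(24) = 0, μ(25) = 0, μ(26) = 1, μ(27) = 0, μ(28) = 0, μ(29) = -1, μ(30) = -1, μ(31) = -1, μ(32) = 0, μ(33) = 1, μ(34) = 1, μ(35) = 1, μ(36) = 0, μ(37) = -1, μ(38) = 1, μ(39) = 1, μ(40) = 0, μ(41) = -1, μ(42) = -1, μ(43) = -1, μ(44) = 0, μ(45) = 0, μ(46) = 1, μ(47) = -1, μ(48) = 0, μ(49) = 0, μ(50) = 0, μ(51) = 1, μ(52) = 0, μ(53) = -1, μ(54) = 0, μ(55) = 1, μ(56) = 0, μ(57) = 1, μ(58) = 1, μ(59) = -1, μ(60) = 0, μ(61) = -1, μ(62) = 1, μ(63) = 0, μ(64) = 0, μ(65) = 1, μ(66) = -1, μ(67) = -1, μ(68) = 0, μ(69) = 1, μ(70) = -1, μ(71) = -1, μ(72) = 0, μ(73) = -1, μ(74) = 1, μ(75) = 0, μ(76) = 0, μ(77) = 1, μ(78) = -1, μ(79) = -1, μ(80) = 0, μ(81) = 0, μ(82) = 1, μ(83) = -1, μ(84) = 0, μ(85) = 1, μ(86) = 1, μ(87) = 1, μ(88) = 0, μ(89) = -1, μ(90) = 0, μ(91) = 1, μ(92) = 0, μ(93) = 1, μ(94) = 1, μ(95) = 1, μ(96) = 0, μ(97) = -1, μ(98) = 0, μ(99) = 0, μ(100) = 0, μ(101) = -1, μ(102) = -1, μ(103) = -1, μ(104) = 0, μ(105) = -1, μ(106) = 1, μ(107) = -1, μ(108) = 0, μ(109) = -1, μ(110) = -1, μ(111) = 1, μ(112) = 0, μ(113) = -1, μ(114) = -1, μ(115) = 1, μ(116) = 0, μ(117) = 0, μ(118) = 1, μ(119) = 1, μ(120) = 0, μ(121) = 0, μ(122) = 1, μ(123) = 1, μ(124) = 0, μ(125) = 0, μ(126) = 0, μ(127) = -1, μ(128) = 0, μ(129) = 1, μ(130) = -1, μ(131) = -1, μ(132) = 0, μ(133) = 1, μ(134) = 1, μ(135) = 0, μ(136) = 0, μ(137) = -1, μ(138) = -1, μ(139) = -1, μ(140) = 0, μ(141) = 1, μ(142) = 1, μ(143) = 1, μ(144) = 0, μ(145) = 1, μ(146) = 1, μ(147) = 0, μ(148) = 0, μ(149) = -1, μ(150) = 0, μ(151) = -1, μ(152) = 0, μ(153) = 0, μ(154) = -1, μ(155) = 1, μ(156) = 0, μ(157) = -1, μ(158) = 1, μ(159) = 1, μ(160) = 0, μ(161) = 1, μ(162) = 0, μ(163) = -1, μ(164) = 0, μ(165) = -1, μ(166) = 1, μ(167) = -1, μ(168) = 0, μ(169) = 0, μ(170) = -1, μ(171) = 0, μ(172) = 0, μ(173) = -1, μ(174) = -1, μ(175) = 0, μ(176) = 0, μ(177) = 1, μ(178) = 1, μ(179) = -1, μ(180) = 0, μ(181) = -1, μ(182) = -1, μ(183) = 1. Summing all 183 values: -4. (Mertens function M(x) = Σ_{n ≤ x} μ(n); on average M(x) should be small (PNT ⟺ M(x) = o(x)).)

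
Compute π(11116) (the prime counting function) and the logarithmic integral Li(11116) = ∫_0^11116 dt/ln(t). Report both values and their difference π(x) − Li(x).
π(11116) = 1346;  Li(11116) ≈ 1366.60;  π(x) − Li(x) ≈ -20.60.

Direct count of primes ≤ 11116 gives π(11116) = 1346. Numerical evaluation of the logarithmic integral gives Li(11116) ≈ 1366.60. The difference π(x) − Li(x) ≈ -20.60 is typically negative for small/moderate x (Li(x) overestimates), though Littlewood's theorem shows this sign changes infinitely often.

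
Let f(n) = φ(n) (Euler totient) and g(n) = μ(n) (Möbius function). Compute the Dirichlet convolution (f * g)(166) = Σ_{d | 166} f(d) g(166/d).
(φ * μ)(166) = 0

Divisors of 166: [1, 2, 83, 166]. For each d | 166:
  d = 1: φ(1) · μ(166/1) = 1 · 1 = 1
  d = 2: φ(2) · μ(166/2) = 1 · -1 = -1
  d = 83: φ(83) · μ(166/83) = 82 · -1 = -82
  d = 166: φ(166) · μ(166/166) = 82 · 1 = 82
Summing: (φ * μ)(166) = 1 + -1 + -82 + 82 = 0.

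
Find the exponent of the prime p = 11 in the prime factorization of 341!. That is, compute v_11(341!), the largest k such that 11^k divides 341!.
v_11(341!) = 33

Legendre's formula: v_p(n!) = Σ_{k ≥ 1} ⌊n / p^k⌋. For p = 11, n = 341, the terms are:
  ⌊341/11^1⌋ = ⌊341/11⌋ = 31
  ⌊341/11^2⌋ = ⌊341/121⌋ = 2
(the next term ⌊341/11^3⌋ = 0, terminating the sum). Summing: v_11(341!) = 31 + 2 = 33.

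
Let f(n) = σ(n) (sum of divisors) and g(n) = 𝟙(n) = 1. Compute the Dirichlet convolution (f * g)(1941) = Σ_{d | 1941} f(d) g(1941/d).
(σ * 𝟙)(1941) = 3245

Divisors of 1941: [1, 3, 647, 1941]. For each d | 1941:
  d = 1: σ(1) · 𝟙(1941/1) = 1 · 1 = 1
  d = 3: σ(3) · 𝟙(1941/3) = 4 · 1 = 4
  d = 647: σ(647) · 𝟙(1941/647) = 648 · 1 = 648
  d = 1941: σ(1941) · 𝟙(1941/1941) = 2592 · 1 = 2592
Summing: (σ * 𝟙)(1941) = 1 + 4 + 648 + 2592 = 3245.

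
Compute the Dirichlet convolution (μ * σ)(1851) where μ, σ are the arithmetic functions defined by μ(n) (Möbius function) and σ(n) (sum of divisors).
(μ * σ)(1851) = 1851

Divisors of 1851: [1, 3, 617, 1851]. For each d | 1851:
  d = 1: μ(1) · σ(1851/1) = 1 · 2472 = 2472
  d = 3: μ(3) · σ(1851/3) = -1 · 618 = -618
  d = 617: μ(617) · σ(1851/617) = -1 · 4 = -4
  d = 1851: μ(1851) · σ(1851/1851) = 1 · 1 = 1
Summing: (μ * σ)(1851) = 2472 + -618 + -4 + 1 = 1851.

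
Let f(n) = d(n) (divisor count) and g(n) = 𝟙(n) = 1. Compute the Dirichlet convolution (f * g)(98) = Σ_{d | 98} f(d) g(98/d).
(d * 𝟙)(98) = 18

Divisors of 98: [1, 2, 7, 14, 49, 98]. For each d | 98:
  d = 1: d(1) · 𝟙(98/1) = 1 · 1 = 1
  d = 2: d(2) · 𝟙(98/2) = 2 · 1 = 2
  d = 7: d(7) · 𝟙(98/7) = 2 · 1 = 2
  d = 14: d(14) · 𝟙(98/14) = 4 · 1 = 4
  d = 49: d(49) · 𝟙(98/49) = 3 · 1 = 3
  d = 98: d(98) · 𝟙(98/98) = 6 · 1 = 6
Summing: (d * 𝟙)(98) = 1 + 2 + 2 + 4 + 3 + 6 = 18.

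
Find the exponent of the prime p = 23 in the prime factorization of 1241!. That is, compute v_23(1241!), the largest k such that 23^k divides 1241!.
v_23(1241!) = 55

Legendre's formula: v_p(n!) = Σ_{k ≥ 1} ⌊n / p^k⌋. For p = 23, n = 1241, the terms are:
  ⌊1241/23^1⌋ = ⌊1241/23⌋ = 53
  ⌊1241/23^2⌋ = ⌊1241/529⌋ = 2
(the next term ⌊1241/23^3⌋ = 0, terminating the sum). Summing: v_23(1241!) = 53 + 2 = 55.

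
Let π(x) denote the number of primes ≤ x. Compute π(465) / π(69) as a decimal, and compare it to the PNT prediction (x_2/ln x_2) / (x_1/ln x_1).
π(465)/π(69) = 90/19 ≈ 4.7368;  PNT prediction ≈ 4.6457.

π(69) = 19 and π(465) = 90, so π(465)/π(69) ≈ 4.7368. The PNT-predicted ratio is (465/ln(465)) / (69/ln(69)) ≈ 4.6457. The two agree to within a few percent, as expected.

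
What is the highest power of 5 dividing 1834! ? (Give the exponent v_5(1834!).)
v_5(1834!) = 455

Legendre's formula: v_p(n!) = Σ_{k ≥ 1} ⌊n / p^k⌋. For p = 5, n = 1834, the terms are:
  ⌊1834/5^1⌋ = ⌊1834/5⌋ = 366
  ⌊1834/5^2⌋ = ⌊1834/25⌋ = 73
  ⌊1834/5^3⌋ = ⌊1834/125⌋ = 14
  ⌊1834/5^4⌋ = ⌊1834/625⌋ = 2
(the next term ⌊1834/5^5⌋ = 0, terminating the sum). Summing: v_5(1834!) = 366 + 73 + 14 + 2 = 455.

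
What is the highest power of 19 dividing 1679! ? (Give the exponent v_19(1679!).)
v_19(1679!) = 92

Legendre's formula: v_p(n!) = Σ_{k ≥ 1} ⌊n / p^k⌋. For p = 19, n = 1679, the terms are:
  ⌊1679/19^1⌋ = ⌊1679/19⌋ = 88
  ⌊1679/19^2⌋ = ⌊1679/361⌋ = 4
(the next term ⌊1679/19^3⌋ = 0, terminating the sum). Summing: v_19(1679!) = 88 + 4 = 92.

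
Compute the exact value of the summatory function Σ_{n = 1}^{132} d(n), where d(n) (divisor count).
Σ_{n ≤ 132} d(n) = 671

Compute d(n) for each 1 ≤ n ≤ 132: d(1) = 1, d(2) = 2, d(3) = 2, d(4) = 3, d(5) = 2, d(6) = 4, d(7) = 2, d(8) = 4, d(9) = 3, d(10) = 4, d(11) = 2, d(12) = 6, d(13) = 2, d(14) = 4, d(15) = 4, d(16) = 5, d(17) = 2, d(18) = 6, d(19) = 2, d(20) = 6, d(21) = 4, d(22) = 4, d(23) = 2, d(24) = 8, d(25) = 3, d(26) = 4, d(27) = 4, d(28) = 6, d(29) = 2, d(30) = 8, d(31) = 2, d(32) = 6, d(33) = 4, d(34) = 4, d(35) = 4, d(36) = 9, d(37) = 2, d(38) = 4, d(39) = 4, d(40) = 8, d(41) = 2, d(42) = 8, d(43) = 2, d(44) = 6, d(45) = 6, d(46) = 4, d(47) = 2, d(48) = 10, d(49) = 3, d(50) = 6, d(51) = 4, d(52) = 6, d(53) = 2, d(54) = 8, d(55) = 4, d(56) = 8, d(57) = 4, d(58) = 4, d(59) = 2, d(60) = 12, d(61) = 2, d(62) = 4, d(63) = 6, d(64) = 7, d(65) = 4, d(66) = 8, d(67) = 2, d(68) = 6, d(69) = 4, d(70) = 8, d(71) = 2, d(72) = 12, d(73) = 2, d(74) = 4, d(75) = 6, d(76) = 6, d(77) = 4, d(78) = 8, d(79) = 2, d(80) = 10, d(81) = 5, d(82) = 4, d(83) = 2, d(84) = 12, d(85) = 4, d(86) = 4, d(87) = 4, d(88) = 8, d(89) = 2, d(90) = 12, d(91) = 4, d(92) = 6, d(93) = 4, d(94) = 4, d(95) = 4, d(96) = 12, d(97) = 2, d(98) = 6, d(99) = 6, d(100) = 9, d(101) = 2, d(102) = 8, d(103) = 2, d(104) = 8, d(105) = 8, d(106) = 4, d(107) = 2, d(108) = 12, d(109) = 2, d(110) = 8, d(111) = 4, d(112) = 10, d(113) = 2, d(114) = 8, d(115) = 4, d(116) = 6, d(117) = 6, d(118) = 4, d(119) = 4, d(120) = 16, d(121) = 3, d(122) = 4, d(123) = 4, d(124) = 6, d(125) = 4, d(126) = 12, d(127) = 2, d(128) = 8, d(129) = 4, d(130) = 8, d(131) = 2, d(132) = 12. Summing all 132 values: 671. (Dirichlet's divisor formula: Σ_{n ≤ x} d(n) = x ln(x) + (2γ − 1) x + O(√x). For x = 132, the asymptotic estimate is ≈ 664.91.)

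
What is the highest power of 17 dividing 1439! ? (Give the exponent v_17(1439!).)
v_17(1439!) = 88

Legendre's formula: v_p(n!) = Σ_{k ≥ 1} ⌊n / p^k⌋. For p = 17, n = 1439, the terms are:
  ⌊1439/17^1⌋ = ⌊1439/17⌋ = 84
  ⌊1439/17^2⌋ = ⌊1439/289⌋ = 4
(the next term ⌊1439/17^3⌋ = 0, terminating the sum). Summing: v_17(1439!) = 84 + 4 = 88.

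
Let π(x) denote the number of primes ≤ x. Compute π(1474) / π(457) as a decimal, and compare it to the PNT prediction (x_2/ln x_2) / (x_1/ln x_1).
π(1474)/π(457) = 233/88 ≈ 2.6477;  PNT prediction ≈ 2.7077.

π(457) = 88 and π(1474) = 233, so π(1474)/π(457) ≈ 2.6477. The PNT-predicted ratio is (1474/ln(1474)) / (457/ln(457)) ≈ 2.7077. The two agree to within a few percent, as expected.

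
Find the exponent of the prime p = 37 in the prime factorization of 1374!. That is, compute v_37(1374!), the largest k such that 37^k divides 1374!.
v_37(1374!) = 38

Legendre's formula: v_p(n!) = Σ_{k ≥ 1} ⌊n / p^k⌋. For p = 37, n = 1374, the terms are:
  ⌊1374/37^1⌋ = ⌊1374/37⌋ = 37
  ⌊1374/37^2⌋ = ⌊1374/1369⌋ = 1
(the next term ⌊1374/37^3⌋ = 0, terminating the sum). Summing: v_37(1374!) = 37 + 1 = 38.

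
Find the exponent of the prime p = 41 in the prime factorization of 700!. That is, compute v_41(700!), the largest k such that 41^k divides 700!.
v_41(700!) = 17

Legendre's formula: v_p(n!) = Σ_{k ≥ 1} ⌊n / p^k⌋. For p = 41, n = 700, the terms are:
  ⌊700/41^1⌋ = ⌊700/41⌋ = 17
(the next term ⌊700/41^2⌋ = 0, terminating the sum). Summing: v_41(700!) = 17 = 17.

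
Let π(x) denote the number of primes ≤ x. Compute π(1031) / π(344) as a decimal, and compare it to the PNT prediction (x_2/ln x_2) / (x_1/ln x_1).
π(1031)/π(344) = 173/68 ≈ 2.5441;  PNT prediction ≈ 2.5230.

π(344) = 68 and π(1031) = 173, so π(1031)/π(344) ≈ 2.5441. The PNT-predicted ratio is (1031/ln(1031)) / (344/ln(344)) ≈ 2.5230. The two agree to within a few percent, as expected.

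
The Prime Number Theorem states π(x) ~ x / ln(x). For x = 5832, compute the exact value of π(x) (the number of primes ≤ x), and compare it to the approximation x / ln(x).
π(5832) = 765;  x/ln(x) ≈ 672.58;  relative error ≈ 12.08%.

Directly count primes up to 5832: π(5832) = 765. The PNT approximation gives 5832/ln(5832) ≈ 5832/8.67112 ≈ 672.58. Relative error (π(x) − x/ln(x)) / π(x) ≈ 12.08%; the approximation is known to undercount slightly (Li(x) is a better estimate).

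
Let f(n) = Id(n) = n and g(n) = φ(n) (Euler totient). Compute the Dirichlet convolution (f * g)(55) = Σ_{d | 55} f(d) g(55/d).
(Id * φ)(55) = 189

Divisors of 55: [1, 5, 11, 55]. For each d | 55:
  d = 1: Id(1) · φ(55/1) = 1 · 40 = 40
  d = 5: Id(5) · φ(55/5) = 5 · 10 = 50
  d = 11: Id(11) · φ(55/11) = 11 · 4 = 44
  d = 55: Id(55) · φ(55/55) = 55 · 1 = 55
Summing: (Id * φ)(55) = 40 + 50 + 44 + 55 = 189.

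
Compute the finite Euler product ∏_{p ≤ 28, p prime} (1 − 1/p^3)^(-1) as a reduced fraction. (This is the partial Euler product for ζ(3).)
∏ = 580625301352525/483109627290624

The primes p ≤ 28 are [2, 3, 5, 7, 11, 13, 17, 19, 23]. For each prime, (1 − 1/p^3)^(-1) = p^3 / (p^3 − 1). The product is (1 − 1/2^3)^(-1), (1 − 1/3^3)^(-1), (1 − 1/5^3)^(-1), (1 − 1/7^3)^(-1), (1 − 1/11^3)^(-1), (1 − 1/13^3)^(-1), (1 − 1/17^3)^(-1), (1 − 1/19^3)^(-1), (1 − 1/23^3)^(-1) = ∏ p^3 / (p^3 − 1) = 580625301352525/483109627290624.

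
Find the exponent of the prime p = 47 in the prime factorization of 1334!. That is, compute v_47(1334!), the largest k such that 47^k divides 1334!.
v_47(1334!) = 28

Legendre's formula: v_p(n!) = Σ_{k ≥ 1} ⌊n / p^k⌋. For p = 47, n = 1334, the terms are:
  ⌊1334/47^1⌋ = ⌊1334/47⌋ = 28
(the next term ⌊1334/47^2⌋ = 0, terminating the sum). Summing: v_47(1334!) = 28 = 28.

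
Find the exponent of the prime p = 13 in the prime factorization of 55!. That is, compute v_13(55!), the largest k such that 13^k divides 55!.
v_13(55!) = 4

Legendre's formula: v_p(n!) = Σ_{k ≥ 1} ⌊n / p^k⌋. For p = 13, n = 55, the terms are:
  ⌊55/13^1⌋ = ⌊55/13⌋ = 4
(the next term ⌊55/13^2⌋ = 0, terminating the sum). Summing: v_13(55!) = 4 = 4.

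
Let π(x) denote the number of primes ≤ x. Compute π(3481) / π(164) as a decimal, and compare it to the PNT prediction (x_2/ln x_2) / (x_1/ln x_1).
π(3481)/π(164) = 487/38 ≈ 12.8158;  PNT prediction ≈ 13.2737.

π(164) = 38 and π(3481) = 487, so π(3481)/π(164) ≈ 12.8158. The PNT-predicted ratio is (3481/ln(3481)) / (164/ln(164)) ≈ 13.2737. The two agree to within a few percent, as expected.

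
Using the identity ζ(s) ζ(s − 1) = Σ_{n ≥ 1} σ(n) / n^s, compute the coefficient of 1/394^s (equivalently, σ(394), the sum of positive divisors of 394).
σ(394) = 594

In the product (Σ m^0/m^s)(Σ k / k^s) = Σ (Σ_{d | n} d) / n^s, the coefficient of 1/n^s is σ(n) = Σ_{d | n} d. For n = 394, divisors are [1, 2, 197, 394]; summing: σ(394) = 594.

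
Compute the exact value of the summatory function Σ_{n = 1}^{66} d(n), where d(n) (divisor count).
Σ_{n ≤ 66} d(n) = 292

Compute d(n) for each 1 ≤ n ≤ 66: d(1) = 1, d(2) = 2, d(3) = 2, d(4) = 3, d(5) = 2, d(6) = 4, d(7) = 2, d(8) = 4, d(9) = 3, d(10) = 4, d(11) = 2, d(12) = 6, d(13) = 2, d(14) = 4, d(15) = 4, d(16) = 5, d(17) = 2, d(18) = 6, d(19) = 2, d(20) = 6, d(21) = 4, d(22) = 4, d(23) = 2, d(24) = 8, d(25) = 3, d(26) = 4, d(27) = 4, d(28) = 6, d(29) = 2, d(30) = 8, d(31) = 2, d(32) = 6, d(33) = 4, d(34) = 4, d(35) = 4, d(36) = 9, d(37) = 2, d(38) = 4, d(39) = 4, d(40) = 8, d(41) = 2, d(42) = 8, d(43) = 2, d(44) = 6, d(45) = 6, d(46) = 4, d(47) = 2, d(48) = 10, d(49) = 3, d(50) = 6, d(51) = 4, d(52) = 6, d(53) = 2, d(54) = 8, d(55) = 4, d(56) = 8, d(57) = 4, d(58) = 4, d(59) = 2, d(60) = 12, d(61) = 2, d(62) = 4, d(63) = 6, d(64) = 7, d(65) = 4, d(66) = 8. Summing all 66 values: 292. (Dirichlet's divisor formula: Σ_{n ≤ x} d(n) = x ln(x) + (2γ − 1) x + O(√x). For x = 66, the asymptotic estimate is ≈ 286.71.)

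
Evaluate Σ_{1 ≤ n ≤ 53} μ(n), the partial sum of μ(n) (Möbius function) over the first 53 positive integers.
Σ_{n ≤ 53} μ(n) = -3

Compute μ(n) for each 1 ≤ n ≤ 53: μ(1) = 1, μ(2) = -1, μ(3) = -1, μ(4) = 0, μ(5) = -1, μ(6) = 1, μ(7) = -1, μ(8) = 0, μ(9) = 0, μ(10) = 1, μ(11) = -1, μ(12) = 0, μ(13) = -1, μ(14) = 1, μ(15) = 1, μ(16) = 0, μ(17) = -1, μ(18) = 0, μ(19) = -1, μ(20) = 0, μ(21) = 1, μ(22) = 1, μ(23) = -1, μ(24) = 0, μ(25) = 0, μ(26) = 1, μ(27) = 0, μ(28) = 0, μ(29) = -1, μ(30) = -1, μ(31) = -1, μ(32) = 0, μ(33) = 1, μ(34) = 1, μ(35) = 1, μ(36) = 0, μ(37) = -1, μ(38) = 1, μ(39) = 1, μ(40) = 0, μ(41) = -1, μ(42) = -1, μ(43) = -1, μ(44) = 0, μ(45) = 0, μ(46) = 1, μ(47) = -1, μ(48) = 0, μ(49) = 0, μ(50) = 0, μ(51) = 1, μ(52) = 0, μ(53) = -1. Summing all 53 values: -3. (Mertens function M(x) = Σ_{n ≤ x} μ(n); on average M(x) should be small (PNT ⟺ M(x) = o(x)).)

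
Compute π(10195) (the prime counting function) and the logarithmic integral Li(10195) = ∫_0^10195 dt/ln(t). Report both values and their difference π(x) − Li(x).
π(10195) = 1252;  Li(10195) ≈ 1267.29;  π(x) − Li(x) ≈ -15.29.

Direct count of primes ≤ 10195 gives π(10195) = 1252. Numerical evaluation of the logarithmic integral gives Li(10195) ≈ 1267.29. The difference π(x) − Li(x) ≈ -15.29 is typically negative for small/moderate x (Li(x) overestimates), though Littlewood's theorem shows this sign changes infinitely often.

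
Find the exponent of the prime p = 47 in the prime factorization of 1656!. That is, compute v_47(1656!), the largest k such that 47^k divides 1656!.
v_47(1656!) = 35

Legendre's formula: v_p(n!) = Σ_{k ≥ 1} ⌊n / p^k⌋. For p = 47, n = 1656, the terms are:
  ⌊1656/47^1⌋ = ⌊1656/47⌋ = 35
(the next term ⌊1656/47^2⌋ = 0, terminating the sum). Summing: v_47(1656!) = 35 = 35.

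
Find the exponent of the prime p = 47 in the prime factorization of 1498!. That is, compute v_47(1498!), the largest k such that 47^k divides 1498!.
v_47(1498!) = 31

Legendre's formula: v_p(n!) = Σ_{k ≥ 1} ⌊n / p^k⌋. For p = 47, n = 1498, the terms are:
  ⌊1498/47^1⌋ = ⌊1498/47⌋ = 31
(the next term ⌊1498/47^2⌋ = 0, terminating the sum). Summing: v_47(1498!) = 31 = 31.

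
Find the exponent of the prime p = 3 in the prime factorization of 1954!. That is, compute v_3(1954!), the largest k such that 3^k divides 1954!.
v_3(1954!) = 974

Legendre's formula: v_p(n!) = Σ_{k ≥ 1} ⌊n / p^k⌋. For p = 3, n = 1954, the terms are:
  ⌊1954/3^1⌋ = ⌊1954/3⌋ = 651
  ⌊1954/3^2⌋ = ⌊1954/9⌋ = 217
  ⌊1954/3^3⌋ = ⌊1954/27⌋ = 72
  ⌊1954/3^4⌋ = ⌊1954/81⌋ = 24
  ⌊1954/3^5⌋ = ⌊1954/243⌋ = 8
  ⌊1954/3^6⌋ = ⌊1954/729⌋ = 2
(the next term ⌊1954/3^7⌋ = 0, terminating the sum). Summing: v_3(1954!) = 651 + 217 + 72 + 24 + 8 + 2 = 974.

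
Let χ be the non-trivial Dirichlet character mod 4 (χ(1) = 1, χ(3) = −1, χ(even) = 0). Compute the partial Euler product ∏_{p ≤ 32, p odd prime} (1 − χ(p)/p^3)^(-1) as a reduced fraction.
∏ = 16829566118167783909225/17369167366519535960064

The odd primes p ≤ 32 are [3, 5, 7, 11, 13, 17, 19, 23, 29, 31]. For each, χ(p) = 1 if p ≡ 1 mod 4, χ(p) = −1 if p ≡ 3 mod 4. Taking (1 − χ(p)/p^3)^(-1) = p^3/(p^3 − χ(p)): (1 − (-1)/3^3)^(-1) · (1 − (1)/5^3)^(-1) · (1 − (-1)/7^3)^(-1) · (1 − (-1)/11^3)^(-1) · (1 − (1)/13^3)^(-1) · (1 − (1)/17^3)^(-1) · (1 − (-1)/19^3)^(-1) · (1 − (-1)/23^3)^(-1) · (1 − (1)/29^3)^(-1) · (1 − (-1)/31^3)^(-1) = 16829566118167783909225/17369167366519535960064.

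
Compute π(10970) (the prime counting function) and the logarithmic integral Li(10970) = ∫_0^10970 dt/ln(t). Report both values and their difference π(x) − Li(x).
π(10970) = 1331;  Li(10970) ≈ 1350.92;  π(x) − Li(x) ≈ -19.92.

Direct count of primes ≤ 10970 gives π(10970) = 1331. Numerical evaluation of the logarithmic integral gives Li(10970) ≈ 1350.92. The difference π(x) − Li(x) ≈ -19.92 is typically negative for small/moderate x (Li(x) overestimates), though Littlewood's theorem shows this sign changes infinitely often.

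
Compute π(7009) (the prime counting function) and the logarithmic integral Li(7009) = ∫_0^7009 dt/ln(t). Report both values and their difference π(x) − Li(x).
π(7009) = 901;  Li(7009) ≈ 915.35;  π(x) − Li(x) ≈ -14.35.

Direct count of primes ≤ 7009 gives π(7009) = 901. Numerical evaluation of the logarithmic integral gives Li(7009) ≈ 915.35. The difference π(x) − Li(x) ≈ -14.35 is typically negative for small/moderate x (Li(x) overestimates), though Littlewood's theorem shows this sign changes infinitely often.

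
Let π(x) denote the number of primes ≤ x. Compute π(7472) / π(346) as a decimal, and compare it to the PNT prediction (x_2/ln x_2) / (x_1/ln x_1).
π(7472)/π(346) = 945/68 ≈ 13.8971;  PNT prediction ≈ 14.1560.

π(346) = 68 and π(7472) = 945, so π(7472)/π(346) ≈ 13.8971. The PNT-predicted ratio is (7472/ln(7472)) / (346/ln(346)) ≈ 14.1560. The two agree to within a few percent, as expected.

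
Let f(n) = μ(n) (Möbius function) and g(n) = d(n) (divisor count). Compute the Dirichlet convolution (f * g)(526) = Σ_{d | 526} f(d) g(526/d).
(μ * d)(526) = 1

Divisors of 526: [1, 2, 263, 526]. For each d | 526:
  d = 1: μ(1) · d(526/1) = 1 · 4 = 4
  d = 2: μ(2) · d(526/2) = -1 · 2 = -2
  d = 263: μ(263) · d(526/263) = -1 · 2 = -2
  d = 526: μ(526) · d(526/526) = 1 · 1 = 1
Summing: (μ * d)(526) = 4 + -2 + -2 + 1 = 1.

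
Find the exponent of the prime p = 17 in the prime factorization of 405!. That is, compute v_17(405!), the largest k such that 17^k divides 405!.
v_17(405!) = 24

Legendre's formula: v_p(n!) = Σ_{k ≥ 1} ⌊n / p^k⌋. For p = 17, n = 405, the terms are:
  ⌊405/17^1⌋ = ⌊405/17⌋ = 23
  ⌊405/17^2⌋ = ⌊405/289⌋ = 1
(the next term ⌊405/17^3⌋ = 0, terminating the sum). Summing: v_17(405!) = 23 + 1 = 24.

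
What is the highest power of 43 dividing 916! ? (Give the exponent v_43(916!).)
v_43(916!) = 21

Legendre's formula: v_p(n!) = Σ_{k ≥ 1} ⌊n / p^k⌋. For p = 43, n = 916, the terms are:
  ⌊916/43^1⌋ = ⌊916/43⌋ = 21
(the next term ⌊916/43^2⌋ = 0, terminating the sum). Summing: v_43(916!) = 21 = 21.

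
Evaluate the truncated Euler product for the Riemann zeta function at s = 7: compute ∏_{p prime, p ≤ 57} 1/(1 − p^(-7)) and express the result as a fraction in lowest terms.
∏ = 72859781352345946164271325208512748367496302513429047898775811498046799405380225394802980517015901501332936608125/72256491859259542003929080814473893559535113224475133477501839873036689289530416476883582246279412849505472872448

The primes p ≤ 57 are [2, 3, 5, 7, 11, 13, 17, 19, 23, 29, 31, 37, 41, 43, 47, 53]. For each prime, (1 − 1/p^7)^(-1) = p^7 / (p^7 − 1). The product is (1 − 1/2^7)^(-1), (1 − 1/3^7)^(-1), (1 − 1/5^7)^(-1), (1 − 1/7^7)^(-1), (1 − 1/11^7)^(-1), (1 − 1/13^7)^(-1), (1 − 1/17^7)^(-1), (1 − 1/19^7)^(-1), (1 − 1/23^7)^(-1), (1 − 1/29^7)^(-1), (1 − 1/31^7)^(-1), (1 − 1/37^7)^(-1), (1 − 1/41^7)^(-1), (1 − 1/43^7)^(-1), (1 − 1/47^7)^(-1), (1 − 1/53^7)^(-1) = ∏ p^7 / (p^7 − 1) = 72859781352345946164271325208512748367496302513429047898775811498046799405380225394802980517015901501332936608125/72256491859259542003929080814473893559535113224475133477501839873036689289530416476883582246279412849505472872448.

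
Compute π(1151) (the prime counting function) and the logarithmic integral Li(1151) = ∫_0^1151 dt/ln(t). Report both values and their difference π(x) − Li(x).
π(1151) = 190;  Li(1151) ≈ 199.24;  π(x) − Li(x) ≈ -9.24.

Direct count of primes ≤ 1151 gives π(1151) = 190. Numerical evaluation of the logarithmic integral gives Li(1151) ≈ 199.24. The difference π(x) − Li(x) ≈ -9.24 is typically negative for small/moderate x (Li(x) overestimates), though Littlewood's theorem shows this sign changes infinitely often.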